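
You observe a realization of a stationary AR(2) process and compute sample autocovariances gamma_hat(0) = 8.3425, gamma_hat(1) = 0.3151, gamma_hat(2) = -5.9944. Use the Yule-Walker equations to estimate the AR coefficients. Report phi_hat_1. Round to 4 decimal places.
\hat\phi_{1} = 0.0650

The Yule-Walker equations for an AR(p) process read, in matrix form,
  Gamma_p phi = r_p,   with   (Gamma_p)_{ij} = gamma(|i - j|),
                       (r_p)_i = gamma(i),   i,j = 1..p.
Substitute the sample gammas (Toeplitz matrix and right-hand side of size 2):
  Gamma_p = [[8.3425, 0.3151], [0.3151, 8.3425]]
  r_p     = [0.3151, -5.9944]
Written out:
  8.3425 phi_1 + 0.3151 phi_2 = 0.3151
  0.3151 phi_1 + 8.3425 phi_2 = -5.9944
Solve by Cramer's rule:
  det = gamma(0)^2 - gamma(1)^2 = (8.3425)^2 - (0.3151)^2 = 69.59730625 - 0.09928801 = 69.49801824
  phi_hat_1 = [gamma(1) gamma(0) - gamma(1) gamma(2)] / det = [(0.3151)(8.3425) - (0.3151)(-5.9944)] / 69.49801824 = 4.51755719 / 69.49801824 = 0.065
  phi_hat_2 = [gamma(0) gamma(2) - gamma(1)^2] / det = [(8.3425)(-5.9944) - (0.3151)^2] / 69.49801824 = -50.10757001 / 69.49801824 = -0.721
So phi_hat = [0.0650, -0.7210].
Therefore phi_hat_1 = 0.0650.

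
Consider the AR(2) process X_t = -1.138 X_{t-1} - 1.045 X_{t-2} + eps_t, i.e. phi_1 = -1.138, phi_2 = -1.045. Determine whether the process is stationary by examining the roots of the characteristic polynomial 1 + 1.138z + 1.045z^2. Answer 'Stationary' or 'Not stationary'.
\text{Not stationary}

The AR(p) characteristic polynomial is P(z) = 1 + 1.138z + 1.045z^2.
Stationarity requires all roots to lie outside the unit circle, i.e. |z| > 1 for every root.
Set 1 + (1.138) z + (1.045) z^2 = 0, i.e. a z^2 + b z + c = 0 with a = 1.045, b = 1.138, c = 1.
Discriminant D = b^2 - 4ac = (1.138)^2 - 4*(1.045)*1 = 1.295044 - (4.18) = -2.884956.
D < 0, so the roots are the complex-conjugate pair z = (-b +/- i sqrt(-D)) / (2a) = -0.5445 +/- 0.8127i.
For a conjugate pair |z|^2 = z * conj(z) = (product of roots) = c/a = 1/(1.045) = 0.956938, so |z| = sqrt(0.956938) = 0.9782 for both roots.
Moduli of all roots: 0.9782, 0.9782.
All moduli strictly greater than 1? No.
Verdict: Not stationary.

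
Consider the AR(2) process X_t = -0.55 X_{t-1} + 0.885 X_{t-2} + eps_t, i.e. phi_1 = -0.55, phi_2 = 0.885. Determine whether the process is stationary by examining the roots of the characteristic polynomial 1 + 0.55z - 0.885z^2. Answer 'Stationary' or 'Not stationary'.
\text{Not stationary}

The AR(p) characteristic polynomial is P(z) = 1 + 0.55z - 0.885z^2.
Stationarity requires all roots to lie outside the unit circle, i.e. |z| > 1 for every root.
Set 1 + (0.55) z + (-0.885) z^2 = 0, i.e. a z^2 + b z + c = 0 with a = -0.885, b = 0.55, c = 1.
Discriminant D = b^2 - 4ac = (0.55)^2 - 4*(-0.885)*1 = 0.3025 - (-3.54) = 3.8425.
D >= 0, so the roots are real: z = (-b +/- sqrt(D)) / (2a) = (-0.55 +/- 1.96023) / (-1.77).
  z_1 = (-0.55 + 1.96023) / (-1.77) = -0.7967,   |z_1| = 0.7967.
  z_2 = (-0.55 - 1.96023) / (-1.77) = 1.4182,   |z_2| = 1.4182.
Moduli of all roots: 0.7967, 1.4182.
All moduli strictly greater than 1? No.
Verdict: Not stationary.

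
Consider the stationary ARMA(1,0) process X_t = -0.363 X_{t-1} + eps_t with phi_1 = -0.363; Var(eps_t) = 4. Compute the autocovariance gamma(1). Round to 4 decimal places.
\gamma(1) = -1.6724

Multiply the model equation by X_{t-k} and take expectations. With theta_0 = psi_0 = 1 and psi_j the MA(infinity) weights, this gives
  gamma(k) - sum_i phi_i gamma(k-i) = c_k,
  c_k = sigma^2 * sum_{j=k..q} theta_j psi_{j-k}   (c_k = 0 for k > q),
using gamma(-m) = gamma(m).
Pure AR (q = 0): c_0 = sigma^2 = 4, c_k = 0 for k >= 1.
Equations for k = 0 and k = 1 (AR order 1):
  gamma(0) = phi_1 gamma(1) + c_0
  gamma(1) = phi_1 gamma(0) + c_1
Substituting the second into the first: gamma(0) (1 - phi_1^2) = c_0 + phi_1 c_1, so
  gamma(0) = c_0 / (1 - phi_1^2) = 4 / (1 - (-0.363)^2) = 4 / 0.868231 = 4.607069.
  gamma(1) = phi_1 gamma(0) = (-0.363)(4.607069) = -1.672366.
Therefore gamma(1) = -1.6724 (to 4 decimal places).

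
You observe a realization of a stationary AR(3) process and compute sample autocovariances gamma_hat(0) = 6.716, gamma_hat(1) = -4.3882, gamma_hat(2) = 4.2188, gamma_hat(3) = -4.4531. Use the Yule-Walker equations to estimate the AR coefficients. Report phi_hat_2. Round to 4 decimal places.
\hat\phi_{2} = 0.2100

The Yule-Walker equations for an AR(p) process read, in matrix form,
  Gamma_p phi = r_p,   with   (Gamma_p)_{ij} = gamma(|i - j|),
                       (r_p)_i = gamma(i),   i,j = 1..p.
Substitute the sample gammas (Toeplitz matrix and right-hand side of size 3):
  Gamma_p = [[6.716, -4.3882, 4.2188], [-4.3882, 6.716, -4.3882], [4.2188, -4.3882, 6.716]]
  r_p     = [-4.3882, 4.2188, -4.4531]
Written out (R1..R3):
  (R1) 6.716 phi_1 - 4.3882 phi_2 + 4.2188 phi_3 = -4.3882
  (R2) -4.3882 phi_1 + 6.716 phi_2 - 4.3882 phi_3 = 4.2188
  (R3) 4.2188 phi_1 - 4.3882 phi_2 + 6.716 phi_3 = -4.4531
Gaussian elimination:
  R2 <- R2 - (-4.3882/6.716) R1 = R2 - (-0.653395) R1:  3.848773 phi_2 - 1.631658 phi_3 = 1.351573
  R3 <- R3 - (4.2188/6.716) R1 = R3 - (0.628172) R1:  -1.631658 phi_2 + 4.06587 phi_3 = -1.696558
  R3 <- R3 - (-1.631658/3.848773) R2 = R3 - (-0.423942) R2:  3.374141 phi_3 = -1.123569
Back-substitution:
  phi_hat_3 = -1.123569 / 3.374141 = -0.332994
  phi_hat_2 = (1.351573 - (-1.631658)(-0.332994)) / 3.848773 = 0.21
  phi_hat_1 = (-4.3882 - (-4.3882)(0.21) - (4.2188)(-0.332994)) / 6.716 = -0.307005
So phi_hat = [-0.3070, 0.2100, -0.3330].
Therefore phi_hat_2 = 0.2100.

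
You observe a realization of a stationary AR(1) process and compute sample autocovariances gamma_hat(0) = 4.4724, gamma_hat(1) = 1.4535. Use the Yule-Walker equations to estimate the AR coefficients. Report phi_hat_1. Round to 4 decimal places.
\hat\phi_{1} = 0.3250

The Yule-Walker equations for an AR(p) process read, in matrix form,
  Gamma_p phi = r_p,   with   (Gamma_p)_{ij} = gamma(|i - j|),
                       (r_p)_i = gamma(i),   i,j = 1..p.
Substitute the sample gammas (Toeplitz matrix and right-hand side of size 1):
  Gamma_p = [[4.4724]]
  r_p     = [1.4535]
With p = 1 this is the single equation gamma(0) phi_1 = gamma(1):
  phi_hat_1 = gamma(1) / gamma(0) = 1.4535 / 4.4724 = 0.3250.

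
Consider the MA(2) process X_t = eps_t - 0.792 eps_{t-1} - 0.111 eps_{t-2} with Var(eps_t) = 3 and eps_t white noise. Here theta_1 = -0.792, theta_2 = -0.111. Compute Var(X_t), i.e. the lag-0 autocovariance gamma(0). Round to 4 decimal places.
\gamma(0) = 4.9188

For an MA(q) process X_t = eps_t + sum_i theta_i eps_{t-i} with
Var(eps_t) = sigma^2, the variance is
  gamma(0) = sigma^2 * (1 + sum_i theta_i^2).
  sum_i theta_i^2 = (-0.792)^2 + (-0.111)^2 = 0.627264 + 0.012321 = 0.639585.
  gamma(0) = 3 * (1 + 0.639585) = 3 * 1.639585 = 4.918755, which rounds to 4.9188.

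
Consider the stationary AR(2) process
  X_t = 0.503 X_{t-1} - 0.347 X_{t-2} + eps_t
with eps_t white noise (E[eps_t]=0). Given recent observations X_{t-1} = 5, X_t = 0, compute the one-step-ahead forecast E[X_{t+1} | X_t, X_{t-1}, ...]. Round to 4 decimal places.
E[X_{t+1} \mid \mathcal F_t] = -1.7350

For an AR(p) model X_t = c + sum_i phi_i X_{t-i} + eps_t, the
one-step-ahead conditional mean is
  E[X_{t+1} | X_t, ...] = c + sum_i phi_i X_{t+1-i}.
Substitute known values:
  E[X_{t+1} | ...] = (0.503) * (0) + (-0.347) * (5)
                   = -1.7350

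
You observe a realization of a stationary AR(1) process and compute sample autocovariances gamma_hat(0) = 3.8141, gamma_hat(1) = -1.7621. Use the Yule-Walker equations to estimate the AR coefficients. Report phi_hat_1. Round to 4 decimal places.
\hat\phi_{1} = -0.4620

The Yule-Walker equations for an AR(p) process read, in matrix form,
  Gamma_p phi = r_p,   with   (Gamma_p)_{ij} = gamma(|i - j|),
                       (r_p)_i = gamma(i),   i,j = 1..p.
Substitute the sample gammas (Toeplitz matrix and right-hand side of size 1):
  Gamma_p = [[3.8141]]
  r_p     = [-1.7621]
With p = 1 this is the single equation gamma(0) phi_1 = gamma(1):
  phi_hat_1 = gamma(1) / gamma(0) = -1.7621 / 3.8141 = -0.4620.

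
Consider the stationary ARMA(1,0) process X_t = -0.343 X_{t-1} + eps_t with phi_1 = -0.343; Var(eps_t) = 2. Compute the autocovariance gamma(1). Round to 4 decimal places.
\gamma(1) = -0.7775

Multiply the model equation by X_{t-k} and take expectations. With theta_0 = psi_0 = 1 and psi_j the MA(infinity) weights, this gives
  gamma(k) - sum_i phi_i gamma(k-i) = c_k,
  c_k = sigma^2 * sum_{j=k..q} theta_j psi_{j-k}   (c_k = 0 for k > q),
using gamma(-m) = gamma(m).
Pure AR (q = 0): c_0 = sigma^2 = 2, c_k = 0 for k >= 1.
Equations for k = 0 and k = 1 (AR order 1):
  gamma(0) = phi_1 gamma(1) + c_0
  gamma(1) = phi_1 gamma(0) + c_1
Substituting the second into the first: gamma(0) (1 - phi_1^2) = c_0 + phi_1 c_1, so
  gamma(0) = c_0 / (1 - phi_1^2) = 2 / (1 - (-0.343)^2) = 2 / 0.882351 = 2.266672.
  gamma(1) = phi_1 gamma(0) = (-0.343)(2.266672) = -0.777468.
Therefore gamma(1) = -0.7775 (to 4 decimal places).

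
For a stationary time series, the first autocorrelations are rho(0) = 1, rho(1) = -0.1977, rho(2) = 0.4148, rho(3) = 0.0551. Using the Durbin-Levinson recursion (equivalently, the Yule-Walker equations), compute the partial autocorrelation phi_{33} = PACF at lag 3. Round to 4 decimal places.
\phi_{33} = 0.2240

The PACF at lag k is phi_{kk}, the last component of the solution
to the Yule-Walker system G_k phi = r_k where
  (G_k)_{ij} = rho(|i - j|), (r_k)_i = rho(i), i,j = 1..k.
Equivalently, Durbin-Levinson gives phi_{kk} iteratively:
  phi_{11} = rho(1)
  phi_{kk} = [rho(k) - sum_{j=1..k-1} phi_{k-1,j} rho(k-j)]
            / [1 - sum_{j=1..k-1} phi_{k-1,j} rho(j)],
  phi_{k,j} = phi_{k-1,j} - phi_{kk} phi_{k-1,k-j},  j = 1..k-1.
Step k = 1:
  phi_11 = rho(1) = -0.1977.
Step k = 2:
  phi_22 = [rho(2) - phi_11 rho(1)] / [1 - phi_11 rho(1)] = [0.4148 - (-0.1977)(-0.1977)] / [1 - (-0.1977)(-0.1977)]
         = 0.37571471 / 0.96091471 = 0.390997.
  Update: phi_21 = phi_11 - phi_22 phi_11 = -0.1977 - (0.390997)(-0.1977) = -0.1204.
Step k = 3:
  phi_33 = [rho(3) - phi_21 rho(2) - phi_22 rho(1)] / [1 - phi_21 rho(1) - phi_22 rho(2)]
    numerator   = 0.0551 - (-0.1204)(0.4148) - (0.390997)(-0.1977) = 0.18234198
    denominator = 1 - (-0.1204)(-0.1977) - (0.390997)(0.4148) = 0.81401141
  phi_33 = 0.18234198 / 0.81401141 = 0.224.
Therefore phi_{33} = 0.2240.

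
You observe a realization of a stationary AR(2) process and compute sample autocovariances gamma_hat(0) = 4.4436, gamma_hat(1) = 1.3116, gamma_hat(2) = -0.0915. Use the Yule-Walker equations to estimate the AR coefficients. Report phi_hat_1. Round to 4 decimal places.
\hat\phi_{1} = 0.3300

The Yule-Walker equations for an AR(p) process read, in matrix form,
  Gamma_p phi = r_p,   with   (Gamma_p)_{ij} = gamma(|i - j|),
                       (r_p)_i = gamma(i),   i,j = 1..p.
Substitute the sample gammas (Toeplitz matrix and right-hand side of size 2):
  Gamma_p = [[4.4436, 1.3116], [1.3116, 4.4436]]
  r_p     = [1.3116, -0.0915]
Written out:
  4.4436 phi_1 + 1.3116 phi_2 = 1.3116
  1.3116 phi_1 + 4.4436 phi_2 = -0.0915
Solve by Cramer's rule:
  det = gamma(0)^2 - gamma(1)^2 = (4.4436)^2 - (1.3116)^2 = 19.74558096 - 1.72029456 = 18.0252864
  phi_hat_1 = [gamma(1) gamma(0) - gamma(1) gamma(2)] / det = [(1.3116)(4.4436) - (1.3116)(-0.0915)] / 18.0252864 = 5.94823716 / 18.0252864 = 0.33
  phi_hat_2 = [gamma(0) gamma(2) - gamma(1)^2] / det = [(4.4436)(-0.0915) - (1.3116)^2] / 18.0252864 = -2.12688396 / 18.0252864 = -0.118
So phi_hat = [0.3300, -0.1180].
Therefore phi_hat_1 = 0.3300.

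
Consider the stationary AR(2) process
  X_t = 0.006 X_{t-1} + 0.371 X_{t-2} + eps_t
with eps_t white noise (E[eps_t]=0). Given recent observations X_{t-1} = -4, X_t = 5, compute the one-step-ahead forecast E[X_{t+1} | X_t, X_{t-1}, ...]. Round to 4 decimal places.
E[X_{t+1} \mid \mathcal F_t] = -1.4540

For an AR(p) model X_t = c + sum_i phi_i X_{t-i} + eps_t, the
one-step-ahead conditional mean is
  E[X_{t+1} | X_t, ...] = c + sum_i phi_i X_{t+1-i}.
Substitute known values:
  E[X_{t+1} | ...] = (0.006) * (5) + (0.371) * (-4)
                   = -1.4540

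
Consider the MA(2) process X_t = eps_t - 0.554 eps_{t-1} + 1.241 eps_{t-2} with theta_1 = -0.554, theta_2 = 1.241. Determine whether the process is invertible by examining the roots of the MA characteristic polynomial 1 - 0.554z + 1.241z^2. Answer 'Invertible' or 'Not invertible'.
\text{Not invertible}

The MA(q) characteristic polynomial is P(z) = 1 - 0.554z + 1.241z^2.
Invertibility requires all roots to lie outside the unit circle, i.e. |z| > 1 for every root.
Set 1 + (-0.554) z + (1.241) z^2 = 0, i.e. a z^2 + b z + c = 0 with a = 1.241, b = -0.554, c = 1.
Discriminant D = b^2 - 4ac = (-0.554)^2 - 4*(1.241)*1 = 0.306916 - (4.964) = -4.657084.
D < 0, so the roots are the complex-conjugate pair z = (-b +/- i sqrt(-D)) / (2a) = 0.2232 +/- 0.8695i.
For a conjugate pair |z|^2 = z * conj(z) = (product of roots) = c/a = 1/(1.241) = 0.805802, so |z| = sqrt(0.805802) = 0.8977 for both roots.
Moduli of all roots: 0.8977, 0.8977.
All moduli strictly greater than 1? No.
Verdict: Not invertible.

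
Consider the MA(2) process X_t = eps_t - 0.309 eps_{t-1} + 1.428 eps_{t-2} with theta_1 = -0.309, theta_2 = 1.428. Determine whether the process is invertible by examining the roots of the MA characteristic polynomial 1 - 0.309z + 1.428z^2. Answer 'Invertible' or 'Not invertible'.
\text{Not invertible}

The MA(q) characteristic polynomial is P(z) = 1 - 0.309z + 1.428z^2.
Invertibility requires all roots to lie outside the unit circle, i.e. |z| > 1 for every root.
Set 1 + (-0.309) z + (1.428) z^2 = 0, i.e. a z^2 + b z + c = 0 with a = 1.428, b = -0.309, c = 1.
Discriminant D = b^2 - 4ac = (-0.309)^2 - 4*(1.428)*1 = 0.095481 - (5.712) = -5.616519.
D < 0, so the roots are the complex-conjugate pair z = (-b +/- i sqrt(-D)) / (2a) = 0.1082 +/- 0.8298i.
For a conjugate pair |z|^2 = z * conj(z) = (product of roots) = c/a = 1/(1.428) = 0.70028, so |z| = sqrt(0.70028) = 0.8368 for both roots.
Moduli of all roots: 0.8368, 0.8368.
All moduli strictly greater than 1? No.
Verdict: Not invertible.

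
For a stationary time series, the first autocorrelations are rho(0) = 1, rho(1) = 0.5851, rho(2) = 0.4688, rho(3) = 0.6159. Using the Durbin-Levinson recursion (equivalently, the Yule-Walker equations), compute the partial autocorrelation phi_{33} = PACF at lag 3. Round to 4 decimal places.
\phi_{33} = 0.4450

The PACF at lag k is phi_{kk}, the last component of the solution
to the Yule-Walker system G_k phi = r_k where
  (G_k)_{ij} = rho(|i - j|), (r_k)_i = rho(i), i,j = 1..k.
Equivalently, Durbin-Levinson gives phi_{kk} iteratively:
  phi_{11} = rho(1)
  phi_{kk} = [rho(k) - sum_{j=1..k-1} phi_{k-1,j} rho(k-j)]
            / [1 - sum_{j=1..k-1} phi_{k-1,j} rho(j)],
  phi_{k,j} = phi_{k-1,j} - phi_{kk} phi_{k-1,k-j},  j = 1..k-1.
Step k = 1:
  phi_11 = rho(1) = 0.5851.
Step k = 2:
  phi_22 = [rho(2) - phi_11 rho(1)] / [1 - phi_11 rho(1)] = [0.4688 - (0.5851)(0.5851)] / [1 - (0.5851)(0.5851)]
         = 0.12645799 / 0.65765799 = 0.192285.
  Update: phi_21 = phi_11 - phi_22 phi_11 = 0.5851 - (0.192285)(0.5851) = 0.472594.
Step k = 3:
  phi_33 = [rho(3) - phi_21 rho(2) - phi_22 rho(1)] / [1 - phi_21 rho(1) - phi_22 rho(2)]
    numerator   = 0.6159 - (0.472594)(0.4688) - (0.192285)(0.5851) = 0.28184185
    denominator = 1 - (0.472594)(0.5851) - (0.192285)(0.4688) = 0.63334197
  phi_33 = 0.28184185 / 0.63334197 = 0.445.
Therefore phi_{33} = 0.4450.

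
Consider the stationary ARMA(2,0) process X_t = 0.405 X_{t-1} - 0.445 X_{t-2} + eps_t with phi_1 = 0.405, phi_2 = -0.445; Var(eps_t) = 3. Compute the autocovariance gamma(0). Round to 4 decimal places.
\gamma(0) = 4.0597

Multiply the model equation by X_{t-k} and take expectations. With theta_0 = psi_0 = 1 and psi_j the MA(infinity) weights, this gives
  gamma(k) - sum_i phi_i gamma(k-i) = c_k,
  c_k = sigma^2 * sum_{j=k..q} theta_j psi_{j-k}   (c_k = 0 for k > q),
using gamma(-m) = gamma(m).
Pure AR (q = 0): c_0 = sigma^2 = 3, c_k = 0 for k >= 1.
Equations for k = 0, 1, 2 (AR order 2, c_2 = 0):
  (E0) gamma(0) = phi_1 gamma(1) + phi_2 gamma(2) + c_0
  (E1) gamma(1) = phi_1 gamma(0) + phi_2 gamma(1) + c_1
  (E2) gamma(2) = phi_1 gamma(1) + phi_2 gamma(0)
From (E1): gamma(1) = A gamma(0) + B with
  A = phi_1 / (1 - phi_2) = 0.405 / 1.445 = 0.280277,   B = c_1 / (1 - phi_2) = 0 / 1.445 = 0.
Insert (E2) into (E0): gamma(0) (1 - phi_2^2) = phi_1 (1 + phi_2) gamma(1) + c_0.
  phi_1 (1 + phi_2) = (0.405)(0.555) = 0.224775,   1 - phi_2^2 = 0.801975.
Replace gamma(1) by A gamma(0) + B and collect gamma(0):
  gamma(0) [0.801975 - (0.224775)(0.280277)] = c_0 = 3
  gamma(0) * 0.738976 = 3
  gamma(0) = 3 / 0.738976 = 4.059673.
Therefore gamma(0) = 4.0597 (to 4 decimal places).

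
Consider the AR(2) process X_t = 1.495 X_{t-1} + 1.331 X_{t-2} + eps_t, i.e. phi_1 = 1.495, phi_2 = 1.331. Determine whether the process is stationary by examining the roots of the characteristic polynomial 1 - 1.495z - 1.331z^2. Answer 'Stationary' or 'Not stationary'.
\text{Not stationary}

The AR(p) characteristic polynomial is P(z) = 1 - 1.495z - 1.331z^2.
Stationarity requires all roots to lie outside the unit circle, i.e. |z| > 1 for every root.
Set 1 + (-1.495) z + (-1.331) z^2 = 0, i.e. a z^2 + b z + c = 0 with a = -1.331, b = -1.495, c = 1.
Discriminant D = b^2 - 4ac = (-1.495)^2 - 4*(-1.331)*1 = 2.235025 - (-5.324) = 7.559025.
D >= 0, so the roots are real: z = (-b +/- sqrt(D)) / (2a) = (1.495 +/- 2.749368) / (-2.662).
  z_1 = (1.495 + 2.749368) / (-2.662) = -1.5944,   |z_1| = 1.5944.
  z_2 = (1.495 - 2.749368) / (-2.662) = 0.4712,   |z_2| = 0.4712.
Moduli of all roots: 1.5944, 0.4712.
All moduli strictly greater than 1? No.
Verdict: Not stationary.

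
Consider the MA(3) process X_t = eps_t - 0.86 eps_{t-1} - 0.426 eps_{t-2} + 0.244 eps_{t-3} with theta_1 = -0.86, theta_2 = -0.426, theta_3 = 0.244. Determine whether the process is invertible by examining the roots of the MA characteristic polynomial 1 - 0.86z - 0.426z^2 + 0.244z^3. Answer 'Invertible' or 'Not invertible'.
\text{Not invertible}

The MA(q) characteristic polynomial is P(z) = 1 - 0.86z - 0.426z^2 + 0.244z^3.
Invertibility requires all roots to lie outside the unit circle, i.e. |z| > 1 for every root.
Degree 3: look for a simple real root z0 first, then factor out (1 - z/z0) and solve the remaining quadratic.
Testing z0 = 2.5: P(2.5) = 1 + (-0.86)(2.5) + (-0.426)(2.5)^2 + (0.244)(2.5)^3
  = 1 + (-2.15) + (-2.6625) + (3.8125) = 0.  So z_0 = 2.5 is a root, |z_0| = 2.5.
Divide out the factor (1 - 0.4 z) = (1 - z/z0) (since 1/z0 = 0.4):
  P(z) = (1 - 0.4 z)(1 + (-0.46) z + (-0.61) z^2)
  [check: z-coef -0.46 - (0.4) = -0.86; z^2-coef -0.61 - (0.4)(-0.46) = -0.426; z^3-coef -(0.4)(-0.61) = 0.244.]
Remaining roots from the quadratic factor 1 + (-0.46) z + (-0.61) z^2:
  Set 1 + (-0.46) z + (-0.61) z^2 = 0, i.e. a z^2 + b z + c = 0 with a = -0.61, b = -0.46, c = 1.
  Discriminant D = b^2 - 4ac = (-0.46)^2 - 4*(-0.61)*1 = 0.2116 - (-2.44) = 2.6516.
  D >= 0, so the roots are real: z = (-b +/- sqrt(D)) / (2a) = (0.46 +/- 1.628373) / (-1.22).
    z_1 = (0.46 + 1.628373) / (-1.22) = -1.7118,   |z_1| = 1.7118.
    z_2 = (0.46 - 1.628373) / (-1.22) = 0.9577,   |z_2| = 0.9577.
Moduli of all roots: 2.5000, 1.7118, 0.9577.
All moduli strictly greater than 1? No.
Verdict: Not invertible.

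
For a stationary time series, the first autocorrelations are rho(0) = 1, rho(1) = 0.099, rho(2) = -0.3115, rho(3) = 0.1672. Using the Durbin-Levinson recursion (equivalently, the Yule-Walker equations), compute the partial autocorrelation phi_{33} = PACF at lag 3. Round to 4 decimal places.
\phi_{33} = 0.2711

The PACF at lag k is phi_{kk}, the last component of the solution
to the Yule-Walker system G_k phi = r_k where
  (G_k)_{ij} = rho(|i - j|), (r_k)_i = rho(i), i,j = 1..k.
Equivalently, Durbin-Levinson gives phi_{kk} iteratively:
  phi_{11} = rho(1)
  phi_{kk} = [rho(k) - sum_{j=1..k-1} phi_{k-1,j} rho(k-j)]
            / [1 - sum_{j=1..k-1} phi_{k-1,j} rho(j)],
  phi_{k,j} = phi_{k-1,j} - phi_{kk} phi_{k-1,k-j},  j = 1..k-1.
Step k = 1:
  phi_11 = rho(1) = 0.099.
Step k = 2:
  phi_22 = [rho(2) - phi_11 rho(1)] / [1 - phi_11 rho(1)] = [-0.3115 - (0.099)(0.099)] / [1 - (0.099)(0.099)]
         = -0.321301 / 0.990199 = -0.324481.
  Update: phi_21 = phi_11 - phi_22 phi_11 = 0.099 - (-0.324481)(0.099) = 0.131124.
Step k = 3:
  phi_33 = [rho(3) - phi_21 rho(2) - phi_22 rho(1)] / [1 - phi_21 rho(1) - phi_22 rho(2)]
    numerator   = 0.1672 - (0.131124)(-0.3115) - (-0.324481)(0.099) = 0.24016866
    denominator = 1 - (0.131124)(0.099) - (-0.324481)(-0.3115) = 0.88594285
  phi_33 = 0.24016866 / 0.88594285 = 0.2711.
Therefore phi_{33} = 0.2711.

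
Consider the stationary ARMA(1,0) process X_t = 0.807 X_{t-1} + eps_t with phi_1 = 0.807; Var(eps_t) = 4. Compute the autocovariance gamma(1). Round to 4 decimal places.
\gamma(1) = 9.2559

Multiply the model equation by X_{t-k} and take expectations. With theta_0 = psi_0 = 1 and psi_j the MA(infinity) weights, this gives
  gamma(k) - sum_i phi_i gamma(k-i) = c_k,
  c_k = sigma^2 * sum_{j=k..q} theta_j psi_{j-k}   (c_k = 0 for k > q),
using gamma(-m) = gamma(m).
Pure AR (q = 0): c_0 = sigma^2 = 4, c_k = 0 for k >= 1.
Equations for k = 0 and k = 1 (AR order 1):
  gamma(0) = phi_1 gamma(1) + c_0
  gamma(1) = phi_1 gamma(0) + c_1
Substituting the second into the first: gamma(0) (1 - phi_1^2) = c_0 + phi_1 c_1, so
  gamma(0) = c_0 / (1 - phi_1^2) = 4 / (1 - (0.807)^2) = 4 / 0.348751 = 11.469501.
  gamma(1) = phi_1 gamma(0) = (0.807)(11.469501) = 9.255887.
Therefore gamma(1) = 9.2559 (to 4 decimal places).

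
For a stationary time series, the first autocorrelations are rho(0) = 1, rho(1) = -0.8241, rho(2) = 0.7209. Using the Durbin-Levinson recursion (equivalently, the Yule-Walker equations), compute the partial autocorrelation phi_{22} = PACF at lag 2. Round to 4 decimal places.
\phi_{22} = 0.1301

The PACF at lag k is phi_{kk}, the last component of the solution
to the Yule-Walker system G_k phi = r_k where
  (G_k)_{ij} = rho(|i - j|), (r_k)_i = rho(i), i,j = 1..k.
Equivalently, Durbin-Levinson gives phi_{kk} iteratively:
  phi_{11} = rho(1)
  phi_{kk} = [rho(k) - sum_{j=1..k-1} phi_{k-1,j} rho(k-j)]
            / [1 - sum_{j=1..k-1} phi_{k-1,j} rho(j)],
  phi_{k,j} = phi_{k-1,j} - phi_{kk} phi_{k-1,k-j},  j = 1..k-1.
Step k = 1:
  phi_11 = rho(1) = -0.8241.
Step k = 2:
  phi_22 = [rho(2) - phi_11 rho(1)] / [1 - phi_11 rho(1)] = [0.7209 - (-0.8241)(-0.8241)] / [1 - (-0.8241)(-0.8241)]
         = 0.04175919 / 0.32085919 = 0.1301.
Therefore phi_{22} = 0.1301.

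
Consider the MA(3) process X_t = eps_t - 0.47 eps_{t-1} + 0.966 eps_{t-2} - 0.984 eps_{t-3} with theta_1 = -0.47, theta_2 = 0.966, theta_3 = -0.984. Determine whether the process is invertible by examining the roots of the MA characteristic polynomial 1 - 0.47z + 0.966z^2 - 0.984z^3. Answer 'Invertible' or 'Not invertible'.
\text{Not invertible}

The MA(q) characteristic polynomial is P(z) = 1 - 0.47z + 0.966z^2 - 0.984z^3.
Invertibility requires all roots to lie outside the unit circle, i.e. |z| > 1 for every root.
Degree 3: look for a simple real root z0 first, then factor out (1 - z/z0) and solve the remaining quadratic.
Testing z0 = 1.25: P(1.25) = 1 + (-0.47)(1.25) + (0.966)(1.25)^2 + (-0.984)(1.25)^3
  = 1 + (-0.5875) + (1.509375) + (-1.921875) = 0.  So z_0 = 1.25 is a root, |z_0| = 1.25.
Divide out the factor (1 - 0.8 z) = (1 - z/z0) (since 1/z0 = 0.8):
  P(z) = (1 - 0.8 z)(1 + (0.33) z + (1.23) z^2)
  [check: z-coef 0.33 - (0.8) = -0.47; z^2-coef 1.23 - (0.8)(0.33) = 0.966; z^3-coef -(0.8)(1.23) = -0.984.]
Remaining roots from the quadratic factor 1 + (0.33) z + (1.23) z^2:
  Set 1 + (0.33) z + (1.23) z^2 = 0, i.e. a z^2 + b z + c = 0 with a = 1.23, b = 0.33, c = 1.
  Discriminant D = b^2 - 4ac = (0.33)^2 - 4*(1.23)*1 = 0.1089 - (4.92) = -4.8111.
  D < 0, so the roots are the complex-conjugate pair z = (-b +/- i sqrt(-D)) / (2a) = -0.1341 +/- 0.8916i.
  For a conjugate pair |z|^2 = z * conj(z) = (product of roots) = c/a = 1/(1.23) = 0.813008, so |z| = sqrt(0.813008) = 0.9017 for both roots.
Moduli of all roots: 1.2500, 0.9017, 0.9017.
All moduli strictly greater than 1? No.
Verdict: Not invertible.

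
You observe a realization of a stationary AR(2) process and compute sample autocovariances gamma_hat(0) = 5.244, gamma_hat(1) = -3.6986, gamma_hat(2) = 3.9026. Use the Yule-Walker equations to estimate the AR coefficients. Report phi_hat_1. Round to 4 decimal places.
\hat\phi_{1} = -0.3590

The Yule-Walker equations for an AR(p) process read, in matrix form,
  Gamma_p phi = r_p,   with   (Gamma_p)_{ij} = gamma(|i - j|),
                       (r_p)_i = gamma(i),   i,j = 1..p.
Substitute the sample gammas (Toeplitz matrix and right-hand side of size 2):
  Gamma_p = [[5.244, -3.6986], [-3.6986, 5.244]]
  r_p     = [-3.6986, 3.9026]
Written out:
  5.244 phi_1 - 3.6986 phi_2 = -3.6986
  -3.6986 phi_1 + 5.244 phi_2 = 3.9026
Solve by Cramer's rule:
  det = gamma(0)^2 - gamma(1)^2 = (5.244)^2 - (-3.6986)^2 = 27.499536 - 13.67964196 = 13.81989404
  phi_hat_1 = [gamma(1) gamma(0) - gamma(1) gamma(2)] / det = [(-3.6986)(5.244) - (-3.6986)(3.9026)] / 13.81989404 = -4.96130204 / 13.81989404 = -0.359
  phi_hat_2 = [gamma(0) gamma(2) - gamma(1)^2] / det = [(5.244)(3.9026) - (-3.6986)^2] / 13.81989404 = 6.78559244 / 13.81989404 = 0.491
So phi_hat = [-0.3590, 0.4910].
Therefore phi_hat_1 = -0.3590.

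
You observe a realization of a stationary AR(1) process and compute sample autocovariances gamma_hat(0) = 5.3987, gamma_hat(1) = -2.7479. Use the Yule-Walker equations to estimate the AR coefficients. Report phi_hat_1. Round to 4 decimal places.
\hat\phi_{1} = -0.5090

The Yule-Walker equations for an AR(p) process read, in matrix form,
  Gamma_p phi = r_p,   with   (Gamma_p)_{ij} = gamma(|i - j|),
                       (r_p)_i = gamma(i),   i,j = 1..p.
Substitute the sample gammas (Toeplitz matrix and right-hand side of size 1):
  Gamma_p = [[5.3987]]
  r_p     = [-2.7479]
With p = 1 this is the single equation gamma(0) phi_1 = gamma(1):
  phi_hat_1 = gamma(1) / gamma(0) = -2.7479 / 5.3987 = -0.5090.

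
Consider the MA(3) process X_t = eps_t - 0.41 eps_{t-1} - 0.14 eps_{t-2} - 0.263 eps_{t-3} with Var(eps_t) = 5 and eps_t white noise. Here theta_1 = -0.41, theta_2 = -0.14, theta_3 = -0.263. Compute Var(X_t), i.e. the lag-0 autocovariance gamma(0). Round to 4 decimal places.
\gamma(0) = 6.2843

For an MA(q) process X_t = eps_t + sum_i theta_i eps_{t-i} with
Var(eps_t) = sigma^2, the variance is
  gamma(0) = sigma^2 * (1 + sum_i theta_i^2).
  sum_i theta_i^2 = (-0.41)^2 + (-0.14)^2 + (-0.263)^2 = 0.1681 + 0.0196 + 0.069169 = 0.256869.
  gamma(0) = 5 * (1 + 0.256869) = 5 * 1.256869 = 6.284345, which rounds to 6.2843.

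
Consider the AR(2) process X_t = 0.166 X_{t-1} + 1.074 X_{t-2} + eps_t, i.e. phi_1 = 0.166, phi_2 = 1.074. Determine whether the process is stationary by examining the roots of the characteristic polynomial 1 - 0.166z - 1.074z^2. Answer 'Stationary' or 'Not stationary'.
\text{Not stationary}

The AR(p) characteristic polynomial is P(z) = 1 - 0.166z - 1.074z^2.
Stationarity requires all roots to lie outside the unit circle, i.e. |z| > 1 for every root.
Set 1 + (-0.166) z + (-1.074) z^2 = 0, i.e. a z^2 + b z + c = 0 with a = -1.074, b = -0.166, c = 1.
Discriminant D = b^2 - 4ac = (-0.166)^2 - 4*(-1.074)*1 = 0.027556 - (-4.296) = 4.323556.
D >= 0, so the roots are real: z = (-b +/- sqrt(D)) / (2a) = (0.166 +/- 2.079316) / (-2.148).
  z_1 = (0.166 + 2.079316) / (-2.148) = -1.0453,   |z_1| = 1.0453.
  z_2 = (0.166 - 2.079316) / (-2.148) = 0.8907,   |z_2| = 0.8907.
Moduli of all roots: 1.0453, 0.8907.
All moduli strictly greater than 1? No.
Verdict: Not stationary.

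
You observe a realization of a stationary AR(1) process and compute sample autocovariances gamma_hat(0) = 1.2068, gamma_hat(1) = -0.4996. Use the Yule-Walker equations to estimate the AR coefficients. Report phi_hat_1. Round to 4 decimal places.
\hat\phi_{1} = -0.4140

The Yule-Walker equations for an AR(p) process read, in matrix form,
  Gamma_p phi = r_p,   with   (Gamma_p)_{ij} = gamma(|i - j|),
                       (r_p)_i = gamma(i),   i,j = 1..p.
Substitute the sample gammas (Toeplitz matrix and right-hand side of size 1):
  Gamma_p = [[1.2068]]
  r_p     = [-0.4996]
With p = 1 this is the single equation gamma(0) phi_1 = gamma(1):
  phi_hat_1 = gamma(1) / gamma(0) = -0.4996 / 1.2068 = -0.4140.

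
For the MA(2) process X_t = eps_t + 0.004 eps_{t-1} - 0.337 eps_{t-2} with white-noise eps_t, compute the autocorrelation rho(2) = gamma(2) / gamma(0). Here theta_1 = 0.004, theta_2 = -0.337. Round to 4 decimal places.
\rho(2) = -0.3026

For an MA(q) process with theta_0 = 1, the autocovariance is
  gamma(k) = sigma^2 * sum_{i=0..q-k} theta_i * theta_{i+k},
and rho(k) = gamma(k) / gamma(0). Sigma^2 cancels.
  numerator   = (1)*(-0.337) = -0.337.
  denominator = (1)^2 + (0.004)^2 + (-0.337)^2 = 1.113585.
  rho(2) = -0.337 / 1.113585 = -0.3026.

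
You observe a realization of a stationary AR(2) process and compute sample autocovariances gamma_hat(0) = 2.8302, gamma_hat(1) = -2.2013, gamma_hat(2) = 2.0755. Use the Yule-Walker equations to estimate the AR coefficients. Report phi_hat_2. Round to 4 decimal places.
\hat\phi_{2} = 0.3250

The Yule-Walker equations for an AR(p) process read, in matrix form,
  Gamma_p phi = r_p,   with   (Gamma_p)_{ij} = gamma(|i - j|),
                       (r_p)_i = gamma(i),   i,j = 1..p.
Substitute the sample gammas (Toeplitz matrix and right-hand side of size 2):
  Gamma_p = [[2.8302, -2.2013], [-2.2013, 2.8302]]
  r_p     = [-2.2013, 2.0755]
Written out:
  2.8302 phi_1 - 2.2013 phi_2 = -2.2013
  -2.2013 phi_1 + 2.8302 phi_2 = 2.0755
Solve by Cramer's rule:
  det = gamma(0)^2 - gamma(1)^2 = (2.8302)^2 - (-2.2013)^2 = 8.01003204 - 4.84572169 = 3.16431035
  phi_hat_1 = [gamma(1) gamma(0) - gamma(1) gamma(2)] / det = [(-2.2013)(2.8302) - (-2.2013)(2.0755)] / 3.16431035 = -1.66132111 / 3.16431035 = -0.525
  phi_hat_2 = [gamma(0) gamma(2) - gamma(1)^2] / det = [(2.8302)(2.0755) - (-2.2013)^2] / 3.16431035 = 1.02835841 / 3.16431035 = 0.325
So phi_hat = [-0.5250, 0.3250].
Therefore phi_hat_2 = 0.3250.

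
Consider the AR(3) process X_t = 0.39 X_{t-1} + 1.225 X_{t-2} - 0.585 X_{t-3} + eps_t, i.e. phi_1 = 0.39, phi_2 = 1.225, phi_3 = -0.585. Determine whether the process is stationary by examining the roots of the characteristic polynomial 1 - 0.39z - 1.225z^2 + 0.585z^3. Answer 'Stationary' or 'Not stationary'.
\text{Not stationary}

The AR(p) characteristic polynomial is P(z) = 1 - 0.39z - 1.225z^2 + 0.585z^3.
Stationarity requires all roots to lie outside the unit circle, i.e. |z| > 1 for every root.
Degree 3: look for a simple real root z0 first, then factor out (1 - z/z0) and solve the remaining quadratic.
Testing z0 = 2: P(2) = 1 + (-0.39)(2) + (-1.225)(2)^2 + (0.585)(2)^3
  = 1 + (-0.78) + (-4.9) + (4.68) = 0.  So z_0 = 2 is a root, |z_0| = 2.
Divide out the factor (1 - 0.5 z) = (1 - z/z0) (since 1/z0 = 0.5):
  P(z) = (1 - 0.5 z)(1 + (0.11) z + (-1.17) z^2)
  [check: z-coef 0.11 - (0.5) = -0.39; z^2-coef -1.17 - (0.5)(0.11) = -1.225; z^3-coef -(0.5)(-1.17) = 0.585.]
Remaining roots from the quadratic factor 1 + (0.11) z + (-1.17) z^2:
  Set 1 + (0.11) z + (-1.17) z^2 = 0, i.e. a z^2 + b z + c = 0 with a = -1.17, b = 0.11, c = 1.
  Discriminant D = b^2 - 4ac = (0.11)^2 - 4*(-1.17)*1 = 0.0121 - (-4.68) = 4.6921.
  D >= 0, so the roots are real: z = (-b +/- sqrt(D)) / (2a) = (-0.11 +/- 2.166126) / (-2.34).
    z_1 = (-0.11 + 2.166126) / (-2.34) = -0.8787,   |z_1| = 0.8787.
    z_2 = (-0.11 - 2.166126) / (-2.34) = 0.9727,   |z_2| = 0.9727.
Moduli of all roots: 2.0000, 0.8787, 0.9727.
All moduli strictly greater than 1? No.
Verdict: Not stationary.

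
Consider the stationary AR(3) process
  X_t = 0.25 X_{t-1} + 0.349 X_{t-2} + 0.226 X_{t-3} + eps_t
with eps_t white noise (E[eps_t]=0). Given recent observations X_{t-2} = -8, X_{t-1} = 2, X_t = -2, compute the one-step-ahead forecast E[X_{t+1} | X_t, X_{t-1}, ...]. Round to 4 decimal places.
E[X_{t+1} \mid \mathcal F_t] = -1.6100

For an AR(p) model X_t = c + sum_i phi_i X_{t-i} + eps_t, the
one-step-ahead conditional mean is
  E[X_{t+1} | X_t, ...] = c + sum_i phi_i X_{t+1-i}.
Substitute known values:
  E[X_{t+1} | ...] = (0.25) * (-2) + (0.349) * (2) + (0.226) * (-8)
                   = -1.6100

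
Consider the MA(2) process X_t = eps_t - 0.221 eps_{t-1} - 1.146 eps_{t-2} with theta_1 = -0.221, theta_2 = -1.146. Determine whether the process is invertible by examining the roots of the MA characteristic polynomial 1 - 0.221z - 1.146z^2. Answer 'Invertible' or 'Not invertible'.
\text{Not invertible}

The MA(q) characteristic polynomial is P(z) = 1 - 0.221z - 1.146z^2.
Invertibility requires all roots to lie outside the unit circle, i.e. |z| > 1 for every root.
Set 1 + (-0.221) z + (-1.146) z^2 = 0, i.e. a z^2 + b z + c = 0 with a = -1.146, b = -0.221, c = 1.
Discriminant D = b^2 - 4ac = (-0.221)^2 - 4*(-1.146)*1 = 0.048841 - (-4.584) = 4.632841.
D >= 0, so the roots are real: z = (-b +/- sqrt(D)) / (2a) = (0.221 +/- 2.152404) / (-2.292).
  z_1 = (0.221 + 2.152404) / (-2.292) = -1.0355,   |z_1| = 1.0355.
  z_2 = (0.221 - 2.152404) / (-2.292) = 0.8427,   |z_2| = 0.8427.
Moduli of all roots: 1.0355, 0.8427.
All moduli strictly greater than 1? No.
Verdict: Not invertible.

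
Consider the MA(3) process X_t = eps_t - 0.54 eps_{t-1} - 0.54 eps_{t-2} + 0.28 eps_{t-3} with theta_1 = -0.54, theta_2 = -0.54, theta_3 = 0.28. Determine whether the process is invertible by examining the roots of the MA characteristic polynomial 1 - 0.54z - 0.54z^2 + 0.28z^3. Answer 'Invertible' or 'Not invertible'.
\text{Invertible}

The MA(q) characteristic polynomial is P(z) = 1 - 0.54z - 0.54z^2 + 0.28z^3.
Invertibility requires all roots to lie outside the unit circle, i.e. |z| > 1 for every root.
Degree 3: look for a simple real root z0 first, then factor out (1 - z/z0) and solve the remaining quadratic.
Testing z0 = 2: P(2) = 1 + (-0.54)(2) + (-0.54)(2)^2 + (0.28)(2)^3
  = 1 + (-1.08) + (-2.16) + (2.24) = 0.  So z_0 = 2 is a root, |z_0| = 2.
Divide out the factor (1 - 0.5 z) = (1 - z/z0) (since 1/z0 = 0.5):
  P(z) = (1 - 0.5 z)(1 + (-0.04) z + (-0.56) z^2)
  [check: z-coef -0.04 - (0.5) = -0.54; z^2-coef -0.56 - (0.5)(-0.04) = -0.54; z^3-coef -(0.5)(-0.56) = 0.28.]
Remaining roots from the quadratic factor 1 + (-0.04) z + (-0.56) z^2:
  Set 1 + (-0.04) z + (-0.56) z^2 = 0, i.e. a z^2 + b z + c = 0 with a = -0.56, b = -0.04, c = 1.
  Discriminant D = b^2 - 4ac = (-0.04)^2 - 4*(-0.56)*1 = 0.0016 - (-2.24) = 2.2416.
  D >= 0, so the roots are real: z = (-b +/- sqrt(D)) / (2a) = (0.04 +/- 1.497197) / (-1.12).
    z_1 = (0.04 + 1.497197) / (-1.12) = -1.3725,   |z_1| = 1.3725.
    z_2 = (0.04 - 1.497197) / (-1.12) = 1.3011,   |z_2| = 1.3011.
Moduli of all roots: 2.0000, 1.3725, 1.3011.
All moduli strictly greater than 1? Yes.
Verdict: Invertible.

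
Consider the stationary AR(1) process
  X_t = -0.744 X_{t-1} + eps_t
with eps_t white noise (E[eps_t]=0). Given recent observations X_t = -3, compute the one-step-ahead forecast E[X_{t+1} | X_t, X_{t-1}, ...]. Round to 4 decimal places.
E[X_{t+1} \mid \mathcal F_t] = 2.2320

For an AR(p) model X_t = c + sum_i phi_i X_{t-i} + eps_t, the
one-step-ahead conditional mean is
  E[X_{t+1} | X_t, ...] = c + sum_i phi_i X_{t+1-i}.
Substitute known values:
  E[X_{t+1} | ...] = (-0.744) * (-3)
                   = 2.2320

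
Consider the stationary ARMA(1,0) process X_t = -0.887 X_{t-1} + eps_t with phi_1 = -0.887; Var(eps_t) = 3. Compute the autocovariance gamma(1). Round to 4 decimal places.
\gamma(1) = -12.4794

Multiply the model equation by X_{t-k} and take expectations. With theta_0 = psi_0 = 1 and psi_j the MA(infinity) weights, this gives
  gamma(k) - sum_i phi_i gamma(k-i) = c_k,
  c_k = sigma^2 * sum_{j=k..q} theta_j psi_{j-k}   (c_k = 0 for k > q),
using gamma(-m) = gamma(m).
Pure AR (q = 0): c_0 = sigma^2 = 3, c_k = 0 for k >= 1.
Equations for k = 0 and k = 1 (AR order 1):
  gamma(0) = phi_1 gamma(1) + c_0
  gamma(1) = phi_1 gamma(0) + c_1
Substituting the second into the first: gamma(0) (1 - phi_1^2) = c_0 + phi_1 c_1, so
  gamma(0) = c_0 / (1 - phi_1^2) = 3 / (1 - (-0.887)^2) = 3 / 0.213231 = 14.069249.
  gamma(1) = phi_1 gamma(0) = (-0.887)(14.069249) = -12.479424.
Therefore gamma(1) = -12.4794 (to 4 decimal places).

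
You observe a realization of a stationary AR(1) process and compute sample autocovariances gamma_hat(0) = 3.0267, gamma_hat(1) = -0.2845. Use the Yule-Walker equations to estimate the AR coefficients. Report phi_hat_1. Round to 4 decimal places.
\hat\phi_{1} = -0.0940

The Yule-Walker equations for an AR(p) process read, in matrix form,
  Gamma_p phi = r_p,   with   (Gamma_p)_{ij} = gamma(|i - j|),
                       (r_p)_i = gamma(i),   i,j = 1..p.
Substitute the sample gammas (Toeplitz matrix and right-hand side of size 1):
  Gamma_p = [[3.0267]]
  r_p     = [-0.2845]
With p = 1 this is the single equation gamma(0) phi_1 = gamma(1):
  phi_hat_1 = gamma(1) / gamma(0) = -0.2845 / 3.0267 = -0.0940.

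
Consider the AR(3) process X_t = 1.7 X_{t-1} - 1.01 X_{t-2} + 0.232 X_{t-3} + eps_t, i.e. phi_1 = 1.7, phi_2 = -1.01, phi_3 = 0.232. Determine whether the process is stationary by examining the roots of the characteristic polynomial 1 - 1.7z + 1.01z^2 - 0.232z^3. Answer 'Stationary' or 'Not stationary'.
\text{Stationary}

The AR(p) characteristic polynomial is P(z) = 1 - 1.7z + 1.01z^2 - 0.232z^3.
Stationarity requires all roots to lie outside the unit circle, i.e. |z| > 1 for every root.
Degree 3: look for a simple real root z0 first, then factor out (1 - z/z0) and solve the remaining quadratic.
Testing z0 = 1.25: P(1.25) = 1 + (-1.7)(1.25) + (1.01)(1.25)^2 + (-0.232)(1.25)^3
  = 1 + (-2.125) + (1.578125) + (-0.453125) = 0.  So z_0 = 1.25 is a root, |z_0| = 1.25.
Divide out the factor (1 - 0.8 z) = (1 - z/z0) (since 1/z0 = 0.8):
  P(z) = (1 - 0.8 z)(1 + (-0.9) z + (0.29) z^2)
  [check: z-coef -0.9 - (0.8) = -1.7; z^2-coef 0.29 - (0.8)(-0.9) = 1.01; z^3-coef -(0.8)(0.29) = -0.232.]
Remaining roots from the quadratic factor 1 + (-0.9) z + (0.29) z^2:
  Set 1 + (-0.9) z + (0.29) z^2 = 0, i.e. a z^2 + b z + c = 0 with a = 0.29, b = -0.9, c = 1.
  Discriminant D = b^2 - 4ac = (-0.9)^2 - 4*(0.29)*1 = 0.81 - (1.16) = -0.35.
  D < 0, so the roots are the complex-conjugate pair z = (-b +/- i sqrt(-D)) / (2a) = 1.5517 +/- 1.02i.
  For a conjugate pair |z|^2 = z * conj(z) = (product of roots) = c/a = 1/(0.29) = 3.448276, so |z| = sqrt(3.448276) = 1.857 for both roots.
Moduli of all roots: 1.2500, 1.8570, 1.8570.
All moduli strictly greater than 1? Yes.
Verdict: Stationary.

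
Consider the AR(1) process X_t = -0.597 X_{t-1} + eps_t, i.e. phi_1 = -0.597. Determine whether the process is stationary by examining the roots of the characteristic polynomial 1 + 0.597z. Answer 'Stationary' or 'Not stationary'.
\text{Stationary}

The AR(p) characteristic polynomial is P(z) = 1 + 0.597z.
Stationarity requires all roots to lie outside the unit circle, i.e. |z| > 1 for every root.
This is linear in z: 1 + (0.597) z = 0  =>  z = -1/(0.597) = -1.675042,  |z| = 1.675042.
Moduli of all roots: 1.6750.
All moduli strictly greater than 1? Yes.
Verdict: Stationary.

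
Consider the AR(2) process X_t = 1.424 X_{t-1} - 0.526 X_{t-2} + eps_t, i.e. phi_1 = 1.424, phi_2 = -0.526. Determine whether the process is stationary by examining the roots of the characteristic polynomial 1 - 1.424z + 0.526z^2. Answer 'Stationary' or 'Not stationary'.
\text{Stationary}

The AR(p) characteristic polynomial is P(z) = 1 - 1.424z + 0.526z^2.
Stationarity requires all roots to lie outside the unit circle, i.e. |z| > 1 for every root.
Set 1 + (-1.424) z + (0.526) z^2 = 0, i.e. a z^2 + b z + c = 0 with a = 0.526, b = -1.424, c = 1.
Discriminant D = b^2 - 4ac = (-1.424)^2 - 4*(0.526)*1 = 2.027776 - (2.104) = -0.076224.
D < 0, so the roots are the complex-conjugate pair z = (-b +/- i sqrt(-D)) / (2a) = 1.3536 +/- 0.2624i.
For a conjugate pair |z|^2 = z * conj(z) = (product of roots) = c/a = 1/(0.526) = 1.901141, so |z| = sqrt(1.901141) = 1.3788 for both roots.
Moduli of all roots: 1.3788, 1.3788.
All moduli strictly greater than 1? Yes.
Verdict: Stationary.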